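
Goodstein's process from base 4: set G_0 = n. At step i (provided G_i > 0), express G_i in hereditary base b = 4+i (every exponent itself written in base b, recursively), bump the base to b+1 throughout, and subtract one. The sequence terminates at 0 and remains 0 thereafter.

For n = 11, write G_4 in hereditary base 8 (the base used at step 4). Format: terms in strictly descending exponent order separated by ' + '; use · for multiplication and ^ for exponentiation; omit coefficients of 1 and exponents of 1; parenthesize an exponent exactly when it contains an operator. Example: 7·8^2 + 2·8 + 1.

8 + 7

[0] 11 ≡ 2·4 + 3 (base 4). Lift 5: 13. −1: 12.
[1] 12 ≡ 2·5 + 2 (base 5). Lift 6: 14. −1: 13.
[2] 13 ≡ 2·6 + 1 (base 6). Lift 7: 15. −1: 14.
[3] 14 ≡ 2·7 (base 7). Lift 8: 16. −1: 15.
[4] 15 ≡ 8 + 7 (base 8). Lift 9: 16. −1: 15.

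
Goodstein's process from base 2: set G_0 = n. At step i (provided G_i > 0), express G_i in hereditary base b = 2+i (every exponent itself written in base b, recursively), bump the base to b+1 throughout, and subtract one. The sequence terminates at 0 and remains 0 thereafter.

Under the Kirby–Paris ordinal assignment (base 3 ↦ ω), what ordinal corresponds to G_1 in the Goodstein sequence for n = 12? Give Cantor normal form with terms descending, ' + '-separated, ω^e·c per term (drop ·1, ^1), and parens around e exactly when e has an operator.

ω^(ω + 1) + ω^2·2 + ω·2 + 2

base 2: 12 = 2^(2 + 1) + 2^2; at 3: 3^(3 + 1) + 3^3 = 108; next = 107
base 3: 107 = 3^(3 + 1) + 2·3^2 + 2·3 + 2; at 4: 4^(4 + 1) + 2·4^2 + 2·4 + 2 = 1066; next = 1065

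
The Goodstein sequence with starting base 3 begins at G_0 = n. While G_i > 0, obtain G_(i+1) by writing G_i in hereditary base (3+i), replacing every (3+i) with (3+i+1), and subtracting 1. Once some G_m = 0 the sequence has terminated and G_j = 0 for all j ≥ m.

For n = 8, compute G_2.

i=0: 8 = 2·3 + 2 (b=3); 3→4: 2·4 + 2 = 10; 10−1 = 9
i=1: 9 = 2·4 + 1 (b=4); 4→5: 2·5 + 1 = 11; 11−1 = 10
i=2: 10 = 2·5 (b=5); 5→6: 2·6 = 12; 12−1 = 11

10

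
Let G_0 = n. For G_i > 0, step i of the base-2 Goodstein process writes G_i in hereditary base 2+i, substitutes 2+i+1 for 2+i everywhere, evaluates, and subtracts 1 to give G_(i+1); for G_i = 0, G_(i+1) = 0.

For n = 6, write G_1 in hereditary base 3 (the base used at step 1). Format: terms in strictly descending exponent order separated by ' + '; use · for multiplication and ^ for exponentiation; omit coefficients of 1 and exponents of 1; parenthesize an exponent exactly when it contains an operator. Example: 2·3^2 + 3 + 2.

i=0: 6 = 2^2 + 2 (b=2); 2→3: 3^3 + 3 = 30; 30−1 = 29
i=1: 29 = 3^3 + 2 (b=3); 3→4: 4^4 + 2 = 258; 258−1 = 257

3^3 + 2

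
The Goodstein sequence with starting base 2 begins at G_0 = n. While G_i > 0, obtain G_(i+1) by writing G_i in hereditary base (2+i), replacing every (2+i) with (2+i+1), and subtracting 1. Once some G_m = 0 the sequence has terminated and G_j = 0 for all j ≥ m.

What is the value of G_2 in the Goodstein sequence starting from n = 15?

1283

(0) 15|_2 = 2^(2 + 1) + 2^2 + 2 + 1 ↦ 3^(3 + 1) + 3^3 + 3 + 1|_3 = 112 ⇒ 111
(1) 111|_3 = 3^(3 + 1) + 3^3 + 3 ↦ 4^(4 + 1) + 4^4 + 4|_4 = 1284 ⇒ 1283
(2) 1283|_4 = 4^(4 + 1) + 4^4 + 3 ↦ 5^(5 + 1) + 5^5 + 3|_5 = 18753 ⇒ 18752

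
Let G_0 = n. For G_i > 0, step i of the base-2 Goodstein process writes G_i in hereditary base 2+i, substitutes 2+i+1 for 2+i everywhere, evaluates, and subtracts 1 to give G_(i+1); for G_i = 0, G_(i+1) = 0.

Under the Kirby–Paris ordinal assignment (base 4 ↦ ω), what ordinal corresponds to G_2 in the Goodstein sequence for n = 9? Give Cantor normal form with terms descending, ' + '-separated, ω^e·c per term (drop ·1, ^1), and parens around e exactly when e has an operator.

ω^ω·3 + ω^3·3 + ω^2·3 + ω·3 + 3

i=0: 9 = 2^(2 + 1) + 1 (b=2); 2→3: 3^(3 + 1) + 1 = 82; 82−1 = 81
i=1: 81 = 3^(3 + 1) (b=3); 3→4: 4^(4 + 1) = 1024; 1024−1 = 1023
i=2: 1023 = 3·4^4 + 3·4^3 + 3·4^2 + 3·4 + 3 (b=4); 4→5: 3·5^5 + 3·5^3 + 3·5^2 + 3·5 + 3 = 9843; 9843−1 = 9842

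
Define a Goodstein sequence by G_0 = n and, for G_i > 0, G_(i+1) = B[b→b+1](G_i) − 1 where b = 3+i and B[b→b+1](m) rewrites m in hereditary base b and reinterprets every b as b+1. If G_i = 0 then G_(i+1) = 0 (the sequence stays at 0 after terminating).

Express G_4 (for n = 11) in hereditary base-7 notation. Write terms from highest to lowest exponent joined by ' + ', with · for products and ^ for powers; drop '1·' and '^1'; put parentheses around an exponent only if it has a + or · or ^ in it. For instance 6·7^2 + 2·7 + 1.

5·7 + 4

(0) 11|_3 = 3^2 + 2 ↦ 4^2 + 2|_4 = 18 ⇒ 17
(1) 17|_4 = 4^2 + 1 ↦ 5^2 + 1|_5 = 26 ⇒ 25
(2) 25|_5 = 5^2 ↦ 6^2|_6 = 36 ⇒ 35
(3) 35|_6 = 5·6 + 5 ↦ 5·7 + 5|_7 = 40 ⇒ 39
(4) 39|_7 = 5·7 + 4 ↦ 5·8 + 4|_8 = 44 ⇒ 43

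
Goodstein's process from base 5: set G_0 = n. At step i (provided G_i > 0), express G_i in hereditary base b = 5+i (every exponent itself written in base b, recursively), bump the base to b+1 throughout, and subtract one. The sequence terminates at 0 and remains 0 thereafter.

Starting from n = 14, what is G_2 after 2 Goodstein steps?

i=0: 14 = 2·5 + 4 (b=5); 5→6: 2·6 + 4 = 16; 16−1 = 15
i=1: 15 = 2·6 + 3 (b=6); 6→7: 2·7 + 3 = 17; 17−1 = 16
i=2: 16 = 2·7 + 2 (b=7); 7→8: 2·8 + 2 = 18; 18−1 = 17

16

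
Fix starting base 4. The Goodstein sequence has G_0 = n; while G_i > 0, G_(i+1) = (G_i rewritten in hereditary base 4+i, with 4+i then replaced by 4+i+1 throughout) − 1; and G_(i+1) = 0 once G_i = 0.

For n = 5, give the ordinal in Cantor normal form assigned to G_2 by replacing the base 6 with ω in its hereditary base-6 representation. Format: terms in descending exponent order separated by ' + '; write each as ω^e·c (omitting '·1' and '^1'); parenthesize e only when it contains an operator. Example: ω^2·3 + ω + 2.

5

G_0=5  [base 4] 4 + 1  →[4↦5]→  5 + 1 = 6  −1 ⇒ G_1=5
G_1=5  [base 5] 5  →[5↦6]→  6 = 6  −1 ⇒ G_2=5
G_2=5  [base 6] 5  →[6↦7]→  5 = 5  −1 ⇒ G_3=4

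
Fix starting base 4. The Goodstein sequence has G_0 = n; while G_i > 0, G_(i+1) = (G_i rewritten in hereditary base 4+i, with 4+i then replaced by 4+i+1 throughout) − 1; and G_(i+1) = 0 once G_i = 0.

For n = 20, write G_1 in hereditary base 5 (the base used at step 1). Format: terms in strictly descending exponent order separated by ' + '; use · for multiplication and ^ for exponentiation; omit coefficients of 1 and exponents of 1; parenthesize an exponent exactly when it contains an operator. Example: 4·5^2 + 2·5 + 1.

5^2 + 4

[0] 20 ≡ 4^2 + 4 (base 4). Lift 5: 30. −1: 29.
[1] 29 ≡ 5^2 + 4 (base 5). Lift 6: 40. −1: 39.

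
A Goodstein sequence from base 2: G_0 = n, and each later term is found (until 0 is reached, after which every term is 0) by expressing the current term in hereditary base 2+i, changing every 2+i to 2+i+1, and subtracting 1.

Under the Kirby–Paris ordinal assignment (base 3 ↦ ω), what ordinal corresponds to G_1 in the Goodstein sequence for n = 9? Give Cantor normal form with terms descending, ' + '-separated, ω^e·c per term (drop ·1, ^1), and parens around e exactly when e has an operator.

G_0 = 9. HB_2(9) = 2^(2 + 1) + 1. Bump = 82. G_1 = 81.
G_1 = 81. HB_3(81) = 3^(3 + 1). Bump = 1024. G_2 = 1023.

ω^(ω + 1)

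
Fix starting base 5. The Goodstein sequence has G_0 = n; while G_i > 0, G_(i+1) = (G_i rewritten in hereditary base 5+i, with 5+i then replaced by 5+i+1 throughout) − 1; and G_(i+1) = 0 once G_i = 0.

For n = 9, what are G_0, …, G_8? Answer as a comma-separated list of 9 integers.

(0) 9|_5 = 5 + 4 ↦ 6 + 4|_6 = 10 ⇒ 9
(1) 9|_6 = 6 + 3 ↦ 7 + 3|_7 = 10 ⇒ 9
(2) 9|_7 = 7 + 2 ↦ 8 + 2|_8 = 10 ⇒ 9
(3) 9|_8 = 8 + 1 ↦ 9 + 1|_9 = 10 ⇒ 9
(4) 9|_9 = 9 ↦ 10|_10 = 10 ⇒ 9
(5) 9|_10 = 9 ↦ 9|_11 = 9 ⇒ 8
(6) 8|_11 = 8 ↦ 8|_12 = 8 ⇒ 7
(7) 7|_12 = 7 ↦ 7|_13 = 7 ⇒ 6

9, 9, 9, 9, 9, 9, 8, 7, 6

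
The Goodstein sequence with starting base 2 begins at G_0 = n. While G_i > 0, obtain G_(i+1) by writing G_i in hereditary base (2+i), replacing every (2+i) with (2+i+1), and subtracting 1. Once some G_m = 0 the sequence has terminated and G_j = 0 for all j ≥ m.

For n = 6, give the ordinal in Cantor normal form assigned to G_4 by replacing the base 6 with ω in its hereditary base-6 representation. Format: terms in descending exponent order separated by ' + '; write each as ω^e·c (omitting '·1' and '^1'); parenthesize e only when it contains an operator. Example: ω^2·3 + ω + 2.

[0] 6 ≡ 2^2 + 2 (base 2). Lift 3: 30. −1: 29.
[1] 29 ≡ 3^3 + 2 (base 3). Lift 4: 258. −1: 257.
[2] 257 ≡ 4^4 + 1 (base 4). Lift 5: 3126. −1: 3125.
[3] 3125 ≡ 5^5 (base 5). Lift 6: 46656. −1: 46655.
[4] 46655 ≡ 5·6^5 + 5·6^4 + 5·6^3 + 5·6^2 + 5·6 + 5 (base 6). Lift 7: 98040. −1: 98039.

ω^5·5 + ω^4·5 + ω^3·5 + ω^2·5 + ω·5 + 5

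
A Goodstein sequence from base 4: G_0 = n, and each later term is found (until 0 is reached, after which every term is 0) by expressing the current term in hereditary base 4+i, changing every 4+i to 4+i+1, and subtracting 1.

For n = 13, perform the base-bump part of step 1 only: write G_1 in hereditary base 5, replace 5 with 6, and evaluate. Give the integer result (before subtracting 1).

18

i=0: 13 = 3·4 + 1 (b=4); 4→5: 3·5 + 1 = 16; 16−1 = 15
i=1: 15 = 3·5 (b=5); 5→6: 3·6 = 18; 18−1 = 17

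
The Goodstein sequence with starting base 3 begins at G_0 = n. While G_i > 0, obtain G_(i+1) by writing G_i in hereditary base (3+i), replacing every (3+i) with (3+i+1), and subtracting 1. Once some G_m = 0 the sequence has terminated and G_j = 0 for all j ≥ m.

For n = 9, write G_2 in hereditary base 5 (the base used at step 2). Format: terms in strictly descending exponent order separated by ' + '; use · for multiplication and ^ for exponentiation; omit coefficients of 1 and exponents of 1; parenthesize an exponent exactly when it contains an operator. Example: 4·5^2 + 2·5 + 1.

step 0: 9 = 3^2; sub 4 for 3: 4^2; = 16; G_1 = 16−1 = 15
step 1: 15 = 3·4 + 3; sub 5 for 4: 3·5 + 3; = 18; G_2 = 18−1 = 17
step 2: 17 = 3·5 + 2; sub 6 for 5: 3·6 + 2; = 20; G_3 = 20−1 = 19

3·5 + 2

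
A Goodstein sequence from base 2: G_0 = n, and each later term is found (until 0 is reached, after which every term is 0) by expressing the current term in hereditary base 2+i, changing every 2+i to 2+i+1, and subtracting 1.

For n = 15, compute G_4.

15 —HB2→ 2^(2 + 1) + 2^2 + 2 + 1 —bump→ 3^(3 + 1) + 3^3 + 3 + 1 = 112 —(−1)→ 111
111 —HB3→ 3^(3 + 1) + 3^3 + 3 —bump→ 4^(4 + 1) + 4^4 + 4 = 1284 —(−1)→ 1283
1283 —HB4→ 4^(4 + 1) + 4^4 + 3 —bump→ 5^(5 + 1) + 5^5 + 3 = 18753 —(−1)→ 18752
18752 —HB5→ 5^(5 + 1) + 5^5 + 2 —bump→ 6^(6 + 1) + 6^6 + 2 = 326594 —(−1)→ 326593
326593 —HB6→ 6^(6 + 1) + 6^6 + 1 —bump→ 7^(7 + 1) + 7^7 + 1 = 6588345 —(−1)→ 6588344

326593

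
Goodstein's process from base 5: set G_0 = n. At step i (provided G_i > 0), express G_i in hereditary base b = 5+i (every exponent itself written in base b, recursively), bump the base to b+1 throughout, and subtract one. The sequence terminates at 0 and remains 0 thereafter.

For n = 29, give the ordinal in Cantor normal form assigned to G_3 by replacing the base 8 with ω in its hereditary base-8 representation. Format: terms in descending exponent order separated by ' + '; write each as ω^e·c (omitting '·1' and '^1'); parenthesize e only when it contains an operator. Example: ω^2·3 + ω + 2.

ω^2 + 1

step 0: 29 = 5^2 + 4; sub 6 for 5: 6^2 + 4; = 40; G_1 = 40−1 = 39
step 1: 39 = 6^2 + 3; sub 7 for 6: 7^2 + 3; = 52; G_2 = 52−1 = 51
step 2: 51 = 7^2 + 2; sub 8 for 7: 8^2 + 2; = 66; G_3 = 66−1 = 65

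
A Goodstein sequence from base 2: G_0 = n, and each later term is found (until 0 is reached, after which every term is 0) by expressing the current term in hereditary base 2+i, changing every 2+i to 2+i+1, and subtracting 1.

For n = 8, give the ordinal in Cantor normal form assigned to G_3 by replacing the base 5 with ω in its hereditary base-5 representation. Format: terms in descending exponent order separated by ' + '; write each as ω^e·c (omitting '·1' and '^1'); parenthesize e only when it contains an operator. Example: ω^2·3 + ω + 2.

step 0: 8 = 2^(2 + 1); sub 3 for 2: 3^(3 + 1); = 81; G_1 = 81−1 = 80
step 1: 80 = 2·3^3 + 2·3^2 + 2·3 + 2; sub 4 for 3: 2·4^4 + 2·4^2 + 2·4 + 2; = 554; G_2 = 554−1 = 553
step 2: 553 = 2·4^4 + 2·4^2 + 2·4 + 1; sub 5 for 4: 2·5^5 + 2·5^2 + 2·5 + 1; = 6311; G_3 = 6311−1 = 6310

ω^ω·2 + ω^2·2 + ω·2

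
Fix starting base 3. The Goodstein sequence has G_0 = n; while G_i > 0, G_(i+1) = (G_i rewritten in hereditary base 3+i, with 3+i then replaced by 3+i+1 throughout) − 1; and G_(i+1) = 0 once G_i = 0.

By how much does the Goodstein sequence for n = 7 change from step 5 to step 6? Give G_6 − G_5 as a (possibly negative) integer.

0

G_0=7  [base 3] 2·3 + 1  →[3↦4]→  2·4 + 1 = 9  −1 ⇒ G_1=8
G_1=8  [base 4] 2·4  →[4↦5]→  2·5 = 10  −1 ⇒ G_2=9
G_2=9  [base 5] 5 + 4  →[5↦6]→  6 + 4 = 10  −1 ⇒ G_3=9
G_3=9  [base 6] 6 + 3  →[6↦7]→  7 + 3 = 10  −1 ⇒ G_4=9
G_4=9  [base 7] 7 + 2  →[7↦8]→  8 + 2 = 10  −1 ⇒ G_5=9
G_5=9  [base 8] 8 + 1  →[8↦9]→  9 + 1 = 10  −1 ⇒ G_6=9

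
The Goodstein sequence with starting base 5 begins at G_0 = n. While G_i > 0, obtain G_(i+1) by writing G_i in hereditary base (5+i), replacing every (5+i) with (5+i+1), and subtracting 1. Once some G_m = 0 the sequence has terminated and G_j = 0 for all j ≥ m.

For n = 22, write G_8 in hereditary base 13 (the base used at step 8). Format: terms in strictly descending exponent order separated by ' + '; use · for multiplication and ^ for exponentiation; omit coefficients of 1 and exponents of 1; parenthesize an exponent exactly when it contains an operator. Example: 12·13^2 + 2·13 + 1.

3·13 + 2

[0] 22 ≡ 4·5 + 2 (base 5). Lift 6: 26. −1: 25.
[1] 25 ≡ 4·6 + 1 (base 6). Lift 7: 29. −1: 28.
[2] 28 ≡ 4·7 (base 7). Lift 8: 32. −1: 31.
[3] 31 ≡ 3·8 + 7 (base 8). Lift 9: 34. −1: 33.
[4] 33 ≡ 3·9 + 6 (base 9). Lift 10: 36. −1: 35.
[5] 35 ≡ 3·10 + 5 (base 10). Lift 11: 38. −1: 37.
[6] 37 ≡ 3·11 + 4 (base 11). Lift 12: 40. −1: 39.
[7] 39 ≡ 3·12 + 3 (base 12). Lift 13: 42. −1: 41.
[8] 41 ≡ 3·13 + 2 (base 13). Lift 14: 44. −1: 43.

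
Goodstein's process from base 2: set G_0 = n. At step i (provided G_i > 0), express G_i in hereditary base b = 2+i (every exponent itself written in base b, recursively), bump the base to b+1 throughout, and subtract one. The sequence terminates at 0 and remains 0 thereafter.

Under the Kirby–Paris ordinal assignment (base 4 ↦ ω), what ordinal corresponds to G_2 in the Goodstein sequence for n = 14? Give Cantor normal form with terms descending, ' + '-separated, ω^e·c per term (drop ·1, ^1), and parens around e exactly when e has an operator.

ω^(ω + 1) + ω^ω + 1

step 0: 14 = 2^(2 + 1) + 2^2 + 2; sub 3 for 2: 3^(3 + 1) + 3^3 + 3; = 111; G_1 = 111−1 = 110
step 1: 110 = 3^(3 + 1) + 3^3 + 2; sub 4 for 3: 4^(4 + 1) + 4^4 + 2; = 1282; G_2 = 1282−1 = 1281
step 2: 1281 = 4^(4 + 1) + 4^4 + 1; sub 5 for 4: 5^(5 + 1) + 5^5 + 1; = 18751; G_3 = 18751−1 = 18750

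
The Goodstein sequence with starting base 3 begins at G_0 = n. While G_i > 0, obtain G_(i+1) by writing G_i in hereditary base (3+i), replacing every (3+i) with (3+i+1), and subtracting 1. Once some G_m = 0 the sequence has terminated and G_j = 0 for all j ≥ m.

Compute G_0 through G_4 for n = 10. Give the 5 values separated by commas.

10, 16, 24, 27, 30

step 0: 10 = 3^2 + 1; sub 4 for 3: 4^2 + 1; = 17; G_1 = 17−1 = 16
step 1: 16 = 4^2; sub 5 for 4: 5^2; = 25; G_2 = 25−1 = 24
step 2: 24 = 4·5 + 4; sub 6 for 5: 4·6 + 4; = 28; G_3 = 28−1 = 27
step 3: 27 = 4·6 + 3; sub 7 for 6: 4·7 + 3; = 31; G_4 = 31−1 = 30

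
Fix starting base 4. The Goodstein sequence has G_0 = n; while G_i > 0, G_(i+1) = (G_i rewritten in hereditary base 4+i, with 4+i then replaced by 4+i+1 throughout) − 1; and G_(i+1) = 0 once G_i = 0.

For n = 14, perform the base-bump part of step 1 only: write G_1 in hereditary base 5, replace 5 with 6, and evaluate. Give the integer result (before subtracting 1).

19

base 4: 14 = 3·4 + 2; at 5: 3·5 + 2 = 17; next = 16
base 5: 16 = 3·5 + 1; at 6: 3·6 + 1 = 19; next = 18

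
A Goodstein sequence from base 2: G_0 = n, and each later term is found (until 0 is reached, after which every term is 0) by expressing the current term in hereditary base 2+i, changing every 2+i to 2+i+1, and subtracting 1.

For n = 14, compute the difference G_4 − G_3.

307841

step 0: 14 = 2^(2 + 1) + 2^2 + 2; sub 3 for 2: 3^(3 + 1) + 3^3 + 3; = 111; G_1 = 111−1 = 110
step 1: 110 = 3^(3 + 1) + 3^3 + 2; sub 4 for 3: 4^(4 + 1) + 4^4 + 2; = 1282; G_2 = 1282−1 = 1281
step 2: 1281 = 4^(4 + 1) + 4^4 + 1; sub 5 for 4: 5^(5 + 1) + 5^5 + 1; = 18751; G_3 = 18751−1 = 18750
step 3: 18750 = 5^(5 + 1) + 5^5; sub 6 for 5: 6^(6 + 1) + 6^6; = 326592; G_4 = 326592−1 = 326591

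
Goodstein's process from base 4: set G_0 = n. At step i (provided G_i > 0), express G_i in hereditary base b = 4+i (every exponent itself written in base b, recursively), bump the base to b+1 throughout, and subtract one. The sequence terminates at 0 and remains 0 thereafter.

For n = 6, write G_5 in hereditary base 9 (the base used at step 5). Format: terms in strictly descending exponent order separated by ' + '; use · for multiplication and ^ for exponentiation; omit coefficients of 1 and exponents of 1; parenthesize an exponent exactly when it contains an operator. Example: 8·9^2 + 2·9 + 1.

base 4: 6 = 4 + 2; at 5: 5 + 2 = 7; next = 6
base 5: 6 = 5 + 1; at 6: 6 + 1 = 7; next = 6
base 6: 6 = 6; at 7: 7 = 7; next = 6
base 7: 6 = 6; at 8: 6 = 6; next = 5
base 8: 5 = 5; at 9: 5 = 5; next = 4
base 9: 4 = 4; at 10: 4 = 4; next = 3

4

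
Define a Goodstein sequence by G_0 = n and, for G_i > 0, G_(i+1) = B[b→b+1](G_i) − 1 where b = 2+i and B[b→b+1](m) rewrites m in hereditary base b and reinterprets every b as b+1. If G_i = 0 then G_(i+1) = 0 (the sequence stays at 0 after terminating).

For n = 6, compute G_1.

[0] 6 ≡ 2^2 + 2 (base 2). Lift 3: 30. −1: 29.
[1] 29 ≡ 3^3 + 2 (base 3). Lift 4: 258. −1: 257.

29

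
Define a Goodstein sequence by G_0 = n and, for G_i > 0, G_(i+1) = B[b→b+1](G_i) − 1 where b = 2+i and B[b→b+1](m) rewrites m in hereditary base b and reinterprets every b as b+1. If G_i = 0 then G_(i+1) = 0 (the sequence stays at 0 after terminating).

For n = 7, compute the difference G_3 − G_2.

2868

step 0: 7 = 2^2 + 2 + 1; sub 3 for 2: 3^3 + 3 + 1; = 31; G_1 = 31−1 = 30
step 1: 30 = 3^3 + 3; sub 4 for 3: 4^4 + 4; = 260; G_2 = 260−1 = 259
step 2: 259 = 4^4 + 3; sub 5 for 4: 5^5 + 3; = 3128; G_3 = 3128−1 = 3127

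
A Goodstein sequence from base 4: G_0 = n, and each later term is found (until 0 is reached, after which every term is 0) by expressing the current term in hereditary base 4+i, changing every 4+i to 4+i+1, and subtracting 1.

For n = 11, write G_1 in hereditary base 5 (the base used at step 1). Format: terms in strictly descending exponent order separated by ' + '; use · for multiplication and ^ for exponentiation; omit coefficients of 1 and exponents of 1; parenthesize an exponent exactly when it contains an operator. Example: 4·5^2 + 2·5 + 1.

2·5 + 2

(0) 11|_4 = 2·4 + 3 ↦ 2·5 + 3|_5 = 13 ⇒ 12
(1) 12|_5 = 2·5 + 2 ↦ 2·6 + 2|_6 = 14 ⇒ 13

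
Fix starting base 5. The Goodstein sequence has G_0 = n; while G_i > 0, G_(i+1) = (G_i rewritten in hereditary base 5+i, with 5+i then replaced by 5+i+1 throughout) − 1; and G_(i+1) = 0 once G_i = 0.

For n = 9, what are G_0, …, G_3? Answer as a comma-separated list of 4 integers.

9, 9, 9, 9

base 5: 9 = 5 + 4; at 6: 6 + 4 = 10; next = 9
base 6: 9 = 6 + 3; at 7: 7 + 3 = 10; next = 9
base 7: 9 = 7 + 2; at 8: 8 + 2 = 10; next = 9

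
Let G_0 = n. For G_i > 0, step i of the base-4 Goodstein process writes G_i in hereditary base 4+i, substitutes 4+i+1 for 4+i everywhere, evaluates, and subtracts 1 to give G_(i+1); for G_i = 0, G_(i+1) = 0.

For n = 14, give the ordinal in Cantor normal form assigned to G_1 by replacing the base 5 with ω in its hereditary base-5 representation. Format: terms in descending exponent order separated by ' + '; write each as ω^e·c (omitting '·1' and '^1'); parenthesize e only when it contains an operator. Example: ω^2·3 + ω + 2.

[0] 14 ≡ 3·4 + 2 (base 4). Lift 5: 17. −1: 16.
[1] 16 ≡ 3·5 + 1 (base 5). Lift 6: 19. −1: 18.

ω·3 + 1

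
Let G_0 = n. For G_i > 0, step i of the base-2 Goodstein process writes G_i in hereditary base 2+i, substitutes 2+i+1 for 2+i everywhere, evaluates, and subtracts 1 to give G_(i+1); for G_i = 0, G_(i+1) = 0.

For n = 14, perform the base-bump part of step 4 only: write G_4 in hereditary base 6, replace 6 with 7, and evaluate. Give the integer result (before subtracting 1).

5862841

14 —HB2→ 2^(2 + 1) + 2^2 + 2 —bump→ 3^(3 + 1) + 3^3 + 3 = 111 —(−1)→ 110
110 —HB3→ 3^(3 + 1) + 3^3 + 2 —bump→ 4^(4 + 1) + 4^4 + 2 = 1282 —(−1)→ 1281
1281 —HB4→ 4^(4 + 1) + 4^4 + 1 —bump→ 5^(5 + 1) + 5^5 + 1 = 18751 —(−1)→ 18750
18750 —HB5→ 5^(5 + 1) + 5^5 —bump→ 6^(6 + 1) + 6^6 = 326592 —(−1)→ 326591
326591 —HB6→ 6^(6 + 1) + 5·6^5 + 5·6^4 + 5·6^3 + 5·6^2 + 5·6 + 5 —bump→ 7^(7 + 1) + 5·7^5 + 5·7^4 + 5·7^3 + 5·7^2 + 5·7 + 5 = 5862841 —(−1)→ 5862840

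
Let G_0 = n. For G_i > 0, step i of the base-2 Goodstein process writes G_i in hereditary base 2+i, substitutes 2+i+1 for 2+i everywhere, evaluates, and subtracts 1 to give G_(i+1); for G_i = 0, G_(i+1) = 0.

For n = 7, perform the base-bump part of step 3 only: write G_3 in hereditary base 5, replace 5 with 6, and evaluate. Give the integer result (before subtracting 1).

7 —HB2→ 2^2 + 2 + 1 —bump→ 3^3 + 3 + 1 = 31 —(−1)→ 30
30 —HB3→ 3^3 + 3 —bump→ 4^4 + 4 = 260 —(−1)→ 259
259 —HB4→ 4^4 + 3 —bump→ 5^5 + 3 = 3128 —(−1)→ 3127
3127 —HB5→ 5^5 + 2 —bump→ 6^6 + 2 = 46658 —(−1)→ 46657

46658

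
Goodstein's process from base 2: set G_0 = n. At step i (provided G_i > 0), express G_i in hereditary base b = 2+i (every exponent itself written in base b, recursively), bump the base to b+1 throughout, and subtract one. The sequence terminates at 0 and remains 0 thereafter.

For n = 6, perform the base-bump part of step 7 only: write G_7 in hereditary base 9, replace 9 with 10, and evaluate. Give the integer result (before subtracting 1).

base 2: 6 = 2^2 + 2; at 3: 3^3 + 3 = 30; next = 29
base 3: 29 = 3^3 + 2; at 4: 4^4 + 2 = 258; next = 257
base 4: 257 = 4^4 + 1; at 5: 5^5 + 1 = 3126; next = 3125
base 5: 3125 = 5^5; at 6: 6^6 = 46656; next = 46655
base 6: 46655 = 5·6^5 + 5·6^4 + 5·6^3 + 5·6^2 + 5·6 + 5; at 7: 5·7^5 + 5·7^4 + 5·7^3 + 5·7^2 + 5·7 + 5 = 98040; next = 98039
base 7: 98039 = 5·7^5 + 5·7^4 + 5·7^3 + 5·7^2 + 5·7 + 4; at 8: 5·8^5 + 5·8^4 + 5·8^3 + 5·8^2 + 5·8 + 4 = 187244; next = 187243
base 8: 187243 = 5·8^5 + 5·8^4 + 5·8^3 + 5·8^2 + 5·8 + 3; at 9: 5·9^5 + 5·9^4 + 5·9^3 + 5·9^2 + 5·9 + 3 = 332148; next = 332147
base 9: 332147 = 5·9^5 + 5·9^4 + 5·9^3 + 5·9^2 + 5·9 + 2; at 10: 5·10^5 + 5·10^4 + 5·10^3 + 5·10^2 + 5·10 + 2 = 555552; next = 555551

555552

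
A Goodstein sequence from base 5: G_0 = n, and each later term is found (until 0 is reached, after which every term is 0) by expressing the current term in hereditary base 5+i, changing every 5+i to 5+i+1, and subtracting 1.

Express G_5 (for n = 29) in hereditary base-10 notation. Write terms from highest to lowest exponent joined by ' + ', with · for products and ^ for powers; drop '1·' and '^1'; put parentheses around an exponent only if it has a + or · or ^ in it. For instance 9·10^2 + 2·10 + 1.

9·10 + 9

base 5: 29 = 5^2 + 4; at 6: 6^2 + 4 = 40; next = 39
base 6: 39 = 6^2 + 3; at 7: 7^2 + 3 = 52; next = 51
base 7: 51 = 7^2 + 2; at 8: 8^2 + 2 = 66; next = 65
base 8: 65 = 8^2 + 1; at 9: 9^2 + 1 = 82; next = 81
base 9: 81 = 9^2; at 10: 10^2 = 100; next = 99
base 10: 99 = 9·10 + 9; at 11: 9·11 + 9 = 108; next = 107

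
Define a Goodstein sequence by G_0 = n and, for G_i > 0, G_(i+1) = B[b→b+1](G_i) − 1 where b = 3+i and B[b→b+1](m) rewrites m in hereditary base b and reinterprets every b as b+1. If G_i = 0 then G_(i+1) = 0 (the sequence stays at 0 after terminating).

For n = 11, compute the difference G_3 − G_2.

10

G_0 = 11. HB_3(11) = 3^2 + 2. Bump = 18. G_1 = 17.
G_1 = 17. HB_4(17) = 4^2 + 1. Bump = 26. G_2 = 25.
G_2 = 25. HB_5(25) = 5^2. Bump = 36. G_3 = 35.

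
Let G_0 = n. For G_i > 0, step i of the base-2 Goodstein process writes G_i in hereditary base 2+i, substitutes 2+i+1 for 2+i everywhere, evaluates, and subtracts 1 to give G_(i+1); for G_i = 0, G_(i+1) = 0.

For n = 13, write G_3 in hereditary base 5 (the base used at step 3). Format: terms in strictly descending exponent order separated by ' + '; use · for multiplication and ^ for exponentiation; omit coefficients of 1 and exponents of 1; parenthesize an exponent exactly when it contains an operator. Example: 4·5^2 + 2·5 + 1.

5^(5 + 1) + 3·5^3 + 3·5^2 + 3·5 + 2

base 2: 13 = 2^(2 + 1) + 2^2 + 1; at 3: 3^(3 + 1) + 3^3 + 1 = 109; next = 108
base 3: 108 = 3^(3 + 1) + 3^3; at 4: 4^(4 + 1) + 4^4 = 1280; next = 1279
base 4: 1279 = 4^(4 + 1) + 3·4^3 + 3·4^2 + 3·4 + 3; at 5: 5^(5 + 1) + 3·5^3 + 3·5^2 + 3·5 + 3 = 16093; next = 16092
base 5: 16092 = 5^(5 + 1) + 3·5^3 + 3·5^2 + 3·5 + 2; at 6: 6^(6 + 1) + 3·6^3 + 3·6^2 + 3·6 + 2 = 280712; next = 280711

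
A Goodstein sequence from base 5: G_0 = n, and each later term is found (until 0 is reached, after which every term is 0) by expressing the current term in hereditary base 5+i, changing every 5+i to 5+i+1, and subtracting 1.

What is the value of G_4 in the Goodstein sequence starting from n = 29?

81

G_0=29  [base 5] 5^2 + 4  →[5↦6]→  6^2 + 4 = 40  −1 ⇒ G_1=39
G_1=39  [base 6] 6^2 + 3  →[6↦7]→  7^2 + 3 = 52  −1 ⇒ G_2=51
G_2=51  [base 7] 7^2 + 2  →[7↦8]→  8^2 + 2 = 66  −1 ⇒ G_3=65
G_3=65  [base 8] 8^2 + 1  →[8↦9]→  9^2 + 1 = 82  −1 ⇒ G_4=81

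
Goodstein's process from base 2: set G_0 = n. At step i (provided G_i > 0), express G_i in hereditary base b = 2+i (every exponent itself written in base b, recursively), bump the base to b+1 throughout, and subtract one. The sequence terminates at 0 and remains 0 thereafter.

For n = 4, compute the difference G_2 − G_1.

15

(0) 4|_2 = 2^2 ↦ 3^3|_3 = 27 ⇒ 26
(1) 26|_3 = 2·3^2 + 2·3 + 2 ↦ 2·4^2 + 2·4 + 2|_4 = 42 ⇒ 41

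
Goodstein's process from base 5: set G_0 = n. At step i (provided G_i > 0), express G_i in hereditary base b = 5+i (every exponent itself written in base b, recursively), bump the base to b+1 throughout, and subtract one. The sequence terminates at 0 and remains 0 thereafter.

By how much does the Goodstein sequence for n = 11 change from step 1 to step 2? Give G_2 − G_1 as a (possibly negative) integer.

step 0: 11 = 2·5 + 1; sub 6 for 5: 2·6 + 1; = 13; G_1 = 13−1 = 12
step 1: 12 = 2·6; sub 7 for 6: 2·7; = 14; G_2 = 14−1 = 13

1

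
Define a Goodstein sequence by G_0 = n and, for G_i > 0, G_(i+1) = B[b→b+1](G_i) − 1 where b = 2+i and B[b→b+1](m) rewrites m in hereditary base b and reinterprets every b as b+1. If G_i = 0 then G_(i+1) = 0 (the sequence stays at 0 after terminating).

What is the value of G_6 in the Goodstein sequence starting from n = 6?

187243

G_0 = 6. HB_2(6) = 2^2 + 2. Bump = 30. G_1 = 29.
G_1 = 29. HB_3(29) = 3^3 + 2. Bump = 258. G_2 = 257.
G_2 = 257. HB_4(257) = 4^4 + 1. Bump = 3126. G_3 = 3125.
G_3 = 3125. HB_5(3125) = 5^5. Bump = 46656. G_4 = 46655.
G_4 = 46655. HB_6(46655) = 5·6^5 + 5·6^4 + 5·6^3 + 5·6^2 + 5·6 + 5. Bump = 98040. G_5 = 98039.
G_5 = 98039. HB_7(98039) = 5·7^5 + 5·7^4 + 5·7^3 + 5·7^2 + 5·7 + 4. Bump = 187244. G_6 = 187243.
G_6 = 187243. HB_8(187243) = 5·8^5 + 5·8^4 + 5·8^3 + 5·8^2 + 5·8 + 3. Bump = 332148. G_7 = 332147.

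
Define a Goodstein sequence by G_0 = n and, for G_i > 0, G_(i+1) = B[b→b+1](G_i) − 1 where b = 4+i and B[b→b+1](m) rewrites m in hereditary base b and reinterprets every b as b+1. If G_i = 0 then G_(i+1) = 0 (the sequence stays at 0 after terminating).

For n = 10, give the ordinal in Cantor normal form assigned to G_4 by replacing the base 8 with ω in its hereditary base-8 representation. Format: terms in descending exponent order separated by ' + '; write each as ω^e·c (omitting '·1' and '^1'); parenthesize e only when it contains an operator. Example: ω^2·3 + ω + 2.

ω + 5

G_0 = 10. HB_4(10) = 2·4 + 2. Bump = 12. G_1 = 11.
G_1 = 11. HB_5(11) = 2·5 + 1. Bump = 13. G_2 = 12.
G_2 = 12. HB_6(12) = 2·6. Bump = 14. G_3 = 13.
G_3 = 13. HB_7(13) = 7 + 6. Bump = 14. G_4 = 13.
G_4 = 13. HB_8(13) = 8 + 5. Bump = 14. G_5 = 13.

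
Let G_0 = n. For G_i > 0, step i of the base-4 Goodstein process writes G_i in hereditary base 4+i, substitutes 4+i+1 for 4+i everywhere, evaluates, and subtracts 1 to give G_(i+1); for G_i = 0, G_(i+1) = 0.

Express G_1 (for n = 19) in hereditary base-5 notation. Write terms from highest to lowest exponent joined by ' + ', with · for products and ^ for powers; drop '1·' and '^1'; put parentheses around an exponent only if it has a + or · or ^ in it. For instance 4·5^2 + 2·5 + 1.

base 4: 19 = 4^2 + 3; at 5: 5^2 + 3 = 28; next = 27
base 5: 27 = 5^2 + 2; at 6: 6^2 + 2 = 38; next = 37

5^2 + 2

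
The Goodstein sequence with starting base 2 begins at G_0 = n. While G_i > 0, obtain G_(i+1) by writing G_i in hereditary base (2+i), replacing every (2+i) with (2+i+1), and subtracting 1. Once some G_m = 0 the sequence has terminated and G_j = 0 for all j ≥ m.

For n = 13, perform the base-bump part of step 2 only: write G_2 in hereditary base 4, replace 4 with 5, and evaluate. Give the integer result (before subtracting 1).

16093

G_0=13  [base 2] 2^(2 + 1) + 2^2 + 1  →[2↦3]→  3^(3 + 1) + 3^3 + 1 = 109  −1 ⇒ G_1=108
G_1=108  [base 3] 3^(3 + 1) + 3^3  →[3↦4]→  4^(4 + 1) + 4^4 = 1280  −1 ⇒ G_2=1279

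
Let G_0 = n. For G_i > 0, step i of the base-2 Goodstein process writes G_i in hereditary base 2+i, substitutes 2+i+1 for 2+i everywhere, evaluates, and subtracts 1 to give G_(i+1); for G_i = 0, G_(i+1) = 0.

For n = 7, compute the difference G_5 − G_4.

base 2: 7 = 2^2 + 2 + 1; at 3: 3^3 + 3 + 1 = 31; next = 30
base 3: 30 = 3^3 + 3; at 4: 4^4 + 4 = 260; next = 259
base 4: 259 = 4^4 + 3; at 5: 5^5 + 3 = 3128; next = 3127
base 5: 3127 = 5^5 + 2; at 6: 6^6 + 2 = 46658; next = 46657
base 6: 46657 = 6^6 + 1; at 7: 7^7 + 1 = 823544; next = 823543

776886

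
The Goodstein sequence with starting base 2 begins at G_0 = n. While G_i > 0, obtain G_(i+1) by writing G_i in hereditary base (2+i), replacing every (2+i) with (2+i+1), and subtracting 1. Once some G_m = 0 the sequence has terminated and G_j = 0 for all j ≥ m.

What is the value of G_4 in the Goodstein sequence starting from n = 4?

i=0: 4 = 2^2 (b=2); 2→3: 3^3 = 27; 27−1 = 26
i=1: 26 = 2·3^2 + 2·3 + 2 (b=3); 3→4: 2·4^2 + 2·4 + 2 = 42; 42−1 = 41
i=2: 41 = 2·4^2 + 2·4 + 1 (b=4); 4→5: 2·5^2 + 2·5 + 1 = 61; 61−1 = 60
i=3: 60 = 2·5^2 + 2·5 (b=5); 5→6: 2·6^2 + 2·6 = 84; 84−1 = 83
i=4: 83 = 2·6^2 + 6 + 5 (b=6); 6→7: 2·7^2 + 7 + 5 = 110; 110−1 = 109

83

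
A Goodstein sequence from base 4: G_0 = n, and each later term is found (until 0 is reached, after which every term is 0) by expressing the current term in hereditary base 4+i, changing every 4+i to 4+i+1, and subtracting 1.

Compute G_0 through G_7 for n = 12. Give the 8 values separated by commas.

[0] 12 ≡ 3·4 (base 4). Lift 5: 15. −1: 14.
[1] 14 ≡ 2·5 + 4 (base 5). Lift 6: 16. −1: 15.
[2] 15 ≡ 2·6 + 3 (base 6). Lift 7: 17. −1: 16.
[3] 16 ≡ 2·7 + 2 (base 7). Lift 8: 18. −1: 17.
[4] 17 ≡ 2·8 + 1 (base 8). Lift 9: 19. −1: 18.
[5] 18 ≡ 2·9 (base 9). Lift 10: 20. −1: 19.
[6] 19 ≡ 10 + 9 (base 10). Lift 11: 20. −1: 19.

12, 14, 15, 16, 17, 18, 19, 19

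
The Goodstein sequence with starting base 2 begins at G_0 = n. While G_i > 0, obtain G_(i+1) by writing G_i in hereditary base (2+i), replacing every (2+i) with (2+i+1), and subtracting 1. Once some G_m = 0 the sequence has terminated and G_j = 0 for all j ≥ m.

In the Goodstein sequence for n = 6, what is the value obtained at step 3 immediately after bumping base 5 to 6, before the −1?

(0) 6|_2 = 2^2 + 2 ↦ 3^3 + 3|_3 = 30 ⇒ 29
(1) 29|_3 = 3^3 + 2 ↦ 4^4 + 2|_4 = 258 ⇒ 257
(2) 257|_4 = 4^4 + 1 ↦ 5^5 + 1|_5 = 3126 ⇒ 3125

46656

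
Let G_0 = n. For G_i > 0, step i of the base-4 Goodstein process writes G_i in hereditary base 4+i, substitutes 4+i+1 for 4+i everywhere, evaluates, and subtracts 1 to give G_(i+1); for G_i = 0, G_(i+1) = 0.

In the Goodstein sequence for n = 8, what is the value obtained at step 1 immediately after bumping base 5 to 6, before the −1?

10

base 4: 8 = 2·4; at 5: 2·5 = 10; next = 9
base 5: 9 = 5 + 4; at 6: 6 + 4 = 10; next = 9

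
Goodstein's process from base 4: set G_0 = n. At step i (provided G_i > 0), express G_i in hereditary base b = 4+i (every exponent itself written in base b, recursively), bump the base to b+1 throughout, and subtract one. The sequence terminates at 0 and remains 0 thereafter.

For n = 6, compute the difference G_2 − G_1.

0

[0] 6 ≡ 4 + 2 (base 4). Lift 5: 7. −1: 6.
[1] 6 ≡ 5 + 1 (base 5). Lift 6: 7. −1: 6.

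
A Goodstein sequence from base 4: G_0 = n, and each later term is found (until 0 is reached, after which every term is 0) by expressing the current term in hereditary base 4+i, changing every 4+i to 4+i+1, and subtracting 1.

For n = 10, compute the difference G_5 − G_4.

0

base 4: 10 = 2·4 + 2; at 5: 2·5 + 2 = 12; next = 11
base 5: 11 = 2·5 + 1; at 6: 2·6 + 1 = 13; next = 12
base 6: 12 = 2·6; at 7: 2·7 = 14; next = 13
base 7: 13 = 7 + 6; at 8: 8 + 6 = 14; next = 13
base 8: 13 = 8 + 5; at 9: 9 + 5 = 14; next = 13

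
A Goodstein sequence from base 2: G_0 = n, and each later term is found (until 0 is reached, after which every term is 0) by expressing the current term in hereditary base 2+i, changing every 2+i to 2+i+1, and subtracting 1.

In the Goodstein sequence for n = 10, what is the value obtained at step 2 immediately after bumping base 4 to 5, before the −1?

[0] 10 ≡ 2^(2 + 1) + 2 (base 2). Lift 3: 84. −1: 83.
[1] 83 ≡ 3^(3 + 1) + 2 (base 3). Lift 4: 1026. −1: 1025.
[2] 1025 ≡ 4^(4 + 1) + 1 (base 4). Lift 5: 15626. −1: 15625.

15626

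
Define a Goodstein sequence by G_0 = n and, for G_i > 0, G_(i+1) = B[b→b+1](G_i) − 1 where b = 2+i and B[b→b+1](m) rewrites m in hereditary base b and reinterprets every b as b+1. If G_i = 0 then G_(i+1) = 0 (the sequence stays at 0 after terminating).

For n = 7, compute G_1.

7 —HB2→ 2^2 + 2 + 1 —bump→ 3^3 + 3 + 1 = 31 —(−1)→ 30
30 —HB3→ 3^3 + 3 —bump→ 4^4 + 4 = 260 —(−1)→ 259

30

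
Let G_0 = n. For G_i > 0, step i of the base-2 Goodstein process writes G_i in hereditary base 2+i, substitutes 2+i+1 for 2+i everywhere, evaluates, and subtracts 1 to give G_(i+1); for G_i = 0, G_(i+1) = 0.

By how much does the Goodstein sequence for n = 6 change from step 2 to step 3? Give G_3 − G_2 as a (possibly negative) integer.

2868

(0) 6|_2 = 2^2 + 2 ↦ 3^3 + 3|_3 = 30 ⇒ 29
(1) 29|_3 = 3^3 + 2 ↦ 4^4 + 2|_4 = 258 ⇒ 257
(2) 257|_4 = 4^4 + 1 ↦ 5^5 + 1|_5 = 3126 ⇒ 3125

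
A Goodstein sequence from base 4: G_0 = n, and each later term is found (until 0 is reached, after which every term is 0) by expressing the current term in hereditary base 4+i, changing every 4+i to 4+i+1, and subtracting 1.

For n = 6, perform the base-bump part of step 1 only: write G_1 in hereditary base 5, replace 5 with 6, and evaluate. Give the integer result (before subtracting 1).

7

base 4: 6 = 4 + 2; at 5: 5 + 2 = 7; next = 6
base 5: 6 = 5 + 1; at 6: 6 + 1 = 7; next = 6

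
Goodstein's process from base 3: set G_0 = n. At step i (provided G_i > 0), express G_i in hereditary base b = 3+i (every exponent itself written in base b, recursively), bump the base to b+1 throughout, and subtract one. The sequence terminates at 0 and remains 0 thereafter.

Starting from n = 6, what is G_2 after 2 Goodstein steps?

i=0: 6 = 2·3 (b=3); 3→4: 2·4 = 8; 8−1 = 7
i=1: 7 = 4 + 3 (b=4); 4→5: 5 + 3 = 8; 8−1 = 7
i=2: 7 = 5 + 2 (b=5); 5→6: 6 + 2 = 8; 8−1 = 7

7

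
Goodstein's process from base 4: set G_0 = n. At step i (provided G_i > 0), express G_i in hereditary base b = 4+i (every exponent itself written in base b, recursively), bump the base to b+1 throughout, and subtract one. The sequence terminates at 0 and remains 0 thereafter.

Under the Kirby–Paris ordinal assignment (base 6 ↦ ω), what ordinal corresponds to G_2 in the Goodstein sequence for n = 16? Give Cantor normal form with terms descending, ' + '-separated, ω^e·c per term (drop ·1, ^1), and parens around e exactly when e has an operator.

[0] 16 ≡ 4^2 (base 4). Lift 5: 25. −1: 24.
[1] 24 ≡ 4·5 + 4 (base 5). Lift 6: 28. −1: 27.
[2] 27 ≡ 4·6 + 3 (base 6). Lift 7: 31. −1: 30.

ω·4 + 3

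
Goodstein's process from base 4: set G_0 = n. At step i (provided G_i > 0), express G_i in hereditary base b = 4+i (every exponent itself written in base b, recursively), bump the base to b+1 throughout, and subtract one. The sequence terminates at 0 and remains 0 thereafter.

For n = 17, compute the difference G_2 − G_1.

G_0=17  [base 4] 4^2 + 1  →[4↦5]→  5^2 + 1 = 26  −1 ⇒ G_1=25
G_1=25  [base 5] 5^2  →[5↦6]→  6^2 = 36  −1 ⇒ G_2=35

10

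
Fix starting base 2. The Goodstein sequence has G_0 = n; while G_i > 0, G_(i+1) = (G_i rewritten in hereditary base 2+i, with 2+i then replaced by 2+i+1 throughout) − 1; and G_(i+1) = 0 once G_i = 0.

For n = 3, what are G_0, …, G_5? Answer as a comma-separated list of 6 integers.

3, 3, 3, 2, 1, 0

(0) 3|_2 = 2 + 1 ↦ 3 + 1|_3 = 4 ⇒ 3
(1) 3|_3 = 3 ↦ 4|_4 = 4 ⇒ 3
(2) 3|_4 = 3 ↦ 3|_5 = 3 ⇒ 2
(3) 2|_5 = 2 ↦ 2|_6 = 2 ⇒ 1
(4) 1|_6 = 1 ↦ 1|_7 = 1 ⇒ 0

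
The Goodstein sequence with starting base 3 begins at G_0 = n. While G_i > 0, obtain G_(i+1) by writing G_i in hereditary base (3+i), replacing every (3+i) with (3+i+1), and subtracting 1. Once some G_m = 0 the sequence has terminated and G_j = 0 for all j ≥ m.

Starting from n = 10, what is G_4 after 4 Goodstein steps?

30

i=0: 10 = 3^2 + 1 (b=3); 3→4: 4^2 + 1 = 17; 17−1 = 16
i=1: 16 = 4^2 (b=4); 4→5: 5^2 = 25; 25−1 = 24
i=2: 24 = 4·5 + 4 (b=5); 5→6: 4·6 + 4 = 28; 28−1 = 27
i=3: 27 = 4·6 + 3 (b=6); 6→7: 4·7 + 3 = 31; 31−1 = 30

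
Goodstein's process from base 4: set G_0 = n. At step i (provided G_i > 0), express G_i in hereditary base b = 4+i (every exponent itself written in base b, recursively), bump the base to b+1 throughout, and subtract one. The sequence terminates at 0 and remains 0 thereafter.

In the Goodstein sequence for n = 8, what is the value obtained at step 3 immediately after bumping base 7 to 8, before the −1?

step 0: 8 = 2·4; sub 5 for 4: 2·5; = 10; G_1 = 10−1 = 9
step 1: 9 = 5 + 4; sub 6 for 5: 6 + 4; = 10; G_2 = 10−1 = 9
step 2: 9 = 6 + 3; sub 7 for 6: 7 + 3; = 10; G_3 = 10−1 = 9
step 3: 9 = 7 + 2; sub 8 for 7: 8 + 2; = 10; G_4 = 10−1 = 9

10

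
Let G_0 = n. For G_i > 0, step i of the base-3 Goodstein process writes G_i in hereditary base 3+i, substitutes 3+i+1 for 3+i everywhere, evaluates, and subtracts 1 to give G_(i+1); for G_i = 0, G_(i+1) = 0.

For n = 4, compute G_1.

(0) 4|_3 = 3 + 1 ↦ 4 + 1|_4 = 5 ⇒ 4
(1) 4|_4 = 4 ↦ 5|_5 = 5 ⇒ 4

4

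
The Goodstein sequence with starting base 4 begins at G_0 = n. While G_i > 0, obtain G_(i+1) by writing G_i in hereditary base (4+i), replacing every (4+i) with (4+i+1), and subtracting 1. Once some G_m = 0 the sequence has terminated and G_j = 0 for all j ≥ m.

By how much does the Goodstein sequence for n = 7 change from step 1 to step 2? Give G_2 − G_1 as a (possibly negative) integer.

[0] 7 ≡ 4 + 3 (base 4). Lift 5: 8. −1: 7.
[1] 7 ≡ 5 + 2 (base 5). Lift 6: 8. −1: 7.

0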